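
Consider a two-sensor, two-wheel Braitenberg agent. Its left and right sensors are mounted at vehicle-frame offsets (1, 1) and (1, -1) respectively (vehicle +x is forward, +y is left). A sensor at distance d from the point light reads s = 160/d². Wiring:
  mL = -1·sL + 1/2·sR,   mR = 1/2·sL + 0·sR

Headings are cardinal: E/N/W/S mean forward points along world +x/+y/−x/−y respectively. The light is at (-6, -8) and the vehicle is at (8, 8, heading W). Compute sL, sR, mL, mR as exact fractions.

left sensor world pos  = (7, 7); dL² = 394
right sensor world pos = (7, 9); dR² = 458
sL = 160/394 = 80/197
sR = 160/458 = 80/229
mL = -1·sL + 1/2·sR = -10440/45113
mR = 1/2·sL + 0·sR = 40/197

80/197 80/229 -10440/45113 40/197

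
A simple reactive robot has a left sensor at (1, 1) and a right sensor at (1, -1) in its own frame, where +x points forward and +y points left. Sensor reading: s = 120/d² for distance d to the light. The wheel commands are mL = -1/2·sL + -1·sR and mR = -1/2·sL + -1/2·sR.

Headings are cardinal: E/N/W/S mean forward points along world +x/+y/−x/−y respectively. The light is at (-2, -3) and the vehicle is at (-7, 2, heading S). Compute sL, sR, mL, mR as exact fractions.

left sensor world pos  = (-6, 1); dL² = 32
right sensor world pos = (-8, 1); dR² = 52
sL = 120/32 = 15/4
sR = 120/52 = 30/13
mL = -1/2·sL + -1·sR = -435/104
mR = -1/2·sL + -1/2·sR = -315/104

15/4 30/13 -435/104 -315/104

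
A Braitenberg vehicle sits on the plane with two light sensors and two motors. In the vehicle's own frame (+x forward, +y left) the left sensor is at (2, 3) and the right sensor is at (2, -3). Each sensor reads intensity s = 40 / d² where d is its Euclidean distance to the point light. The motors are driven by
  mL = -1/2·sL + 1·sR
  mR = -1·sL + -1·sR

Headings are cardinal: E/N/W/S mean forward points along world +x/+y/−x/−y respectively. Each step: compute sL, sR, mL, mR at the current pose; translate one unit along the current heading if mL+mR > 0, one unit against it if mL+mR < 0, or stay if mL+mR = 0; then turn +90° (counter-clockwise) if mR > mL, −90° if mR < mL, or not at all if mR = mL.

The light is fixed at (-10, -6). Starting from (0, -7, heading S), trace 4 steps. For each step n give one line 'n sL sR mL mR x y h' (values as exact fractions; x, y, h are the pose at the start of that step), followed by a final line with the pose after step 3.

0 20/89 20/29 1490/2581 -2360/2581 0 -7 S
1 40/73 40/73 20/73 -80/73 0 -6 W
2 10/17 1/5 -8/85 -67/85 1 -6 N
3 40/173 8/37 644/6401 -2864/6401 1 -7 E
final 0 -7 S

n=0: pose=(0,-7,S); sL=20/89, sR=20/29; mL=1490/2581, mR=-2360/2581; mL+mR=-30/89 → advance -1; mR−mL=-3850/2581 → turn -1·90°
n=1: pose=(0,-6,W); sL=40/73, sR=40/73; mL=20/73, mR=-80/73; mL+mR=-60/73 → advance -1; mR−mL=-100/73 → turn -1·90°
n=2: pose=(1,-6,N); sL=10/17, sR=1/5; mL=-8/85, mR=-67/85; mL+mR=-15/17 → advance -1; mR−mL=-59/85 → turn -1·90°
n=3: pose=(1,-7,E); sL=40/173, sR=8/37; mL=644/6401, mR=-2864/6401; mL+mR=-60/173 → advance -1; mR−mL=-3508/6401 → turn -1·90°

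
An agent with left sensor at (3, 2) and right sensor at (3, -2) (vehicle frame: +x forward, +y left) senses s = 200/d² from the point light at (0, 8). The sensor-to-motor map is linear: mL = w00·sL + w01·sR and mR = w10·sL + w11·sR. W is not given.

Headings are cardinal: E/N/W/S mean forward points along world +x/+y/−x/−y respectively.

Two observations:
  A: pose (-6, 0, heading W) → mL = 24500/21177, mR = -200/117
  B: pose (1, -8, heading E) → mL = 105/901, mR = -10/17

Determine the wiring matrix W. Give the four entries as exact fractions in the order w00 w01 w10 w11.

obs A: pose=(-6,0,W) → sL=200/181, sR=200/117, mL=24500/21177, mR=-200/117
obs B: pose=(1,-8,E) → sL=50/53, sR=10/17, mL=105/901, mR=-10/17
sensor matrix S = [[200/181, 200/117], [50/53, 10/17]]; det S = -18368000/19080477
solve [mL_A; mL_B] = S·[w00; w01] and [mR_A; mR_B] = S·[w10; w11]:
  w00 = -1/2, w01 = 1, w10 = 0, w11 = -1

-1/2 1 0 -1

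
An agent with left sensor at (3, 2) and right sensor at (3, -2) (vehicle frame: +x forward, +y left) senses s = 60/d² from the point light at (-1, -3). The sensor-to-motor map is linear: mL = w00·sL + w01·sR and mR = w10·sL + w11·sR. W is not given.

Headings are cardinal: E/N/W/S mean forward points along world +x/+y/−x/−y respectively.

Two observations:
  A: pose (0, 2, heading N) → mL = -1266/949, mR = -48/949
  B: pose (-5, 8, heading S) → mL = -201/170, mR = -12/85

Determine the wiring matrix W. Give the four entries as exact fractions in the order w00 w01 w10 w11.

obs A: pose=(0,2,N) → sL=12/13, sR=60/73, mL=-1266/949, mR=-48/949
obs B: pose=(-5,8,S) → sL=15/17, sR=3/5, mL=-201/170, mR=-12/85
sensor matrix S = [[12/13, 60/73], [15/17, 3/5]]; det S = -13824/80665
solve [mL_A; mL_B] = S·[w00; w01] and [mR_A; mR_B] = S·[w10; w11]:
  w00 = -1, w01 = -1/2, w10 = -1/2, w11 = 1/2

-1 -1/2 -1/2 1/2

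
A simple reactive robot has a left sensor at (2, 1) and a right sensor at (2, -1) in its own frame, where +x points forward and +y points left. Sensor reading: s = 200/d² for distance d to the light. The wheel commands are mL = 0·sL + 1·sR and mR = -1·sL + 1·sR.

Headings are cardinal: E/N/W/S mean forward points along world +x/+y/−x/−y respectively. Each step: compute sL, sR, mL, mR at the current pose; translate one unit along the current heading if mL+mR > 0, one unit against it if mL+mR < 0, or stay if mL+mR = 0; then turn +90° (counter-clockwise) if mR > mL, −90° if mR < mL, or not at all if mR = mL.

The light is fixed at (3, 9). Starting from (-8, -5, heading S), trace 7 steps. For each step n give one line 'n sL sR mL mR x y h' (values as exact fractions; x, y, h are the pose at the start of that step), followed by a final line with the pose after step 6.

0 50/89 1/2 1/2 -11/178 -8 -5 S
1 8/17 40/73 40/73 96/1241 -8 -6 W
2 100/169 20/29 20/29 480/4901 -9 -6 N
3 200/269 8/13 8/13 -448/3497 -9 -5 E
4 50/89 1/2 1/2 -11/178 -8 -5 S
5 8/17 40/73 40/73 96/1241 -8 -6 W
6 100/169 20/29 20/29 480/4901 -9 -6 N
final -9 -5 E

n=0: pose=(-8,-5,S); sL=50/89, sR=1/2; mL=1/2, mR=-11/178; mL+mR=39/89 → advance +1; mR−mL=-50/89 → turn -1·90°
n=1: pose=(-8,-6,W); sL=8/17, sR=40/73; mL=40/73, mR=96/1241; mL+mR=776/1241 → advance +1; mR−mL=-8/17 → turn -1·90°
n=2: pose=(-9,-6,N); sL=100/169, sR=20/29; mL=20/29, mR=480/4901; mL+mR=3860/4901 → advance +1; mR−mL=-100/169 → turn -1·90°
n=3: pose=(-9,-5,E); sL=200/269, sR=8/13; mL=8/13, mR=-448/3497; mL+mR=1704/3497 → advance +1; mR−mL=-200/269 → turn -1·90°
n=4: pose=(-8,-5,S); sL=50/89, sR=1/2; mL=1/2, mR=-11/178; mL+mR=39/89 → advance +1; mR−mL=-50/89 → turn -1·90°
n=5: pose=(-8,-6,W); sL=8/17, sR=40/73; mL=40/73, mR=96/1241; mL+mR=776/1241 → advance +1; mR−mL=-8/17 → turn -1·90°
n=6: pose=(-9,-6,N); sL=100/169, sR=20/29; mL=20/29, mR=480/4901; mL+mR=3860/4901 → advance +1; mR−mL=-100/169 → turn -1·90°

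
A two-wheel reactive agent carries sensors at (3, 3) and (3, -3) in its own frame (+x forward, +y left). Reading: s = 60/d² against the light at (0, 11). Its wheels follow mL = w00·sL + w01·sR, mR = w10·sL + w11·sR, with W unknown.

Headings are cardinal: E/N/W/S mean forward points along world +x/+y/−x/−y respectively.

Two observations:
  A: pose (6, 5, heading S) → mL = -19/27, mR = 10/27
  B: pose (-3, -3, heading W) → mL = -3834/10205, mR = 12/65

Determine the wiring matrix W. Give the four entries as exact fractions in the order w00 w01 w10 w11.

-1 -1/2 1 0

obs A: pose=(6,5,S) → sL=10/27, sR=2/3, mL=-19/27, mR=10/27
obs B: pose=(-3,-3,W) → sL=12/65, sR=60/157, mL=-3834/10205, mR=12/65
sensor matrix S = [[10/27, 2/3], [12/65, 60/157]]; det S = 1696/91845
solve [mL_A; mL_B] = S·[w00; w01] and [mR_A; mR_B] = S·[w10; w11]:
  w00 = -1, w01 = -1/2, w10 = 1, w11 = 0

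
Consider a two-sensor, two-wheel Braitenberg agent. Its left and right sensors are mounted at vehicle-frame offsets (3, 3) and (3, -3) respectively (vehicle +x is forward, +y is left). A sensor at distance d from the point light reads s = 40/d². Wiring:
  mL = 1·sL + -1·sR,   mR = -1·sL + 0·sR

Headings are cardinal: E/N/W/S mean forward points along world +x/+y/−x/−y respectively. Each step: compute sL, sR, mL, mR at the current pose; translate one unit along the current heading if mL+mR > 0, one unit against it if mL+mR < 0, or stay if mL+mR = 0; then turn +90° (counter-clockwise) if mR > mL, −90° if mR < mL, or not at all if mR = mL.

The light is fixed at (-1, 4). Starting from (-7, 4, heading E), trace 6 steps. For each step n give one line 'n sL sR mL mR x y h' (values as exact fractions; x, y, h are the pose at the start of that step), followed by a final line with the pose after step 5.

0 20/9 20/9 0 -20/9 -7 4 E
1 8/5 40/109 672/545 -8/5 -8 4 S
2 5/13 10/29 15/377 -5/13 -8 5 W
3 40/97 8/5 -576/485 -40/97 -7 5 N
4 4/9 4/9 0 -4/9 -7 4 W
5 40/73 40/13 -2400/949 -40/73 -6 4 N
final -6 3 W

n=0: pose=(-7,4,E); sL=20/9, sR=20/9; mL=0, mR=-20/9; mL+mR=-20/9 → advance -1; mR−mL=-20/9 → turn -1·90°
n=1: pose=(-8,4,S); sL=8/5, sR=40/109; mL=672/545, mR=-8/5; mL+mR=-40/109 → advance -1; mR−mL=-1544/545 → turn -1·90°
n=2: pose=(-8,5,W); sL=5/13, sR=10/29; mL=15/377, mR=-5/13; mL+mR=-10/29 → advance -1; mR−mL=-160/377 → turn -1·90°
n=3: pose=(-7,5,N); sL=40/97, sR=8/5; mL=-576/485, mR=-40/97; mL+mR=-8/5 → advance -1; mR−mL=376/485 → turn +1·90°
n=4: pose=(-7,4,W); sL=4/9, sR=4/9; mL=0, mR=-4/9; mL+mR=-4/9 → advance -1; mR−mL=-4/9 → turn -1·90°
n=5: pose=(-6,4,N); sL=40/73, sR=40/13; mL=-2400/949, mR=-40/73; mL+mR=-40/13 → advance -1; mR−mL=1880/949 → turn +1·90°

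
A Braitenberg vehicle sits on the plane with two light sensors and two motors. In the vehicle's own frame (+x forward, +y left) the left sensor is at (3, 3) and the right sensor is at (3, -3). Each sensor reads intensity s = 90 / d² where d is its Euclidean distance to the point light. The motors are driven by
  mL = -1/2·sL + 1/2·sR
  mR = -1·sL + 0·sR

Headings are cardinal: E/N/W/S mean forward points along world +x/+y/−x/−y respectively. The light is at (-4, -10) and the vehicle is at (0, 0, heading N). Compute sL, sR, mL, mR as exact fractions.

left sensor world pos  = (-3, 3); dL² = 170
right sensor world pos = (3, 3); dR² = 218
sL = 90/170 = 9/17
sR = 90/218 = 45/109
mL = -1/2·sL + 1/2·sR = -108/1853
mR = -1·sL + 0·sR = -9/17

9/17 45/109 -108/1853 -9/17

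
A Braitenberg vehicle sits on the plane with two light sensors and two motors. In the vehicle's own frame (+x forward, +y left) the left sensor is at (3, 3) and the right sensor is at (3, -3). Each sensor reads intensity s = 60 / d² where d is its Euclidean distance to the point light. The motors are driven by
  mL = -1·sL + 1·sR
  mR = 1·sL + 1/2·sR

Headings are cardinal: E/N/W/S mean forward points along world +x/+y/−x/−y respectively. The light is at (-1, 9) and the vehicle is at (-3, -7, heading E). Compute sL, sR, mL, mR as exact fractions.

left sensor world pos  = (0, -4); dL² = 170
right sensor world pos = (0, -10); dR² = 362
sL = 60/170 = 6/17
sR = 60/362 = 30/181
mL = -1·sL + 1·sR = -576/3077
mR = 1·sL + 1/2·sR = 1341/3077

6/17 30/181 -576/3077 1341/3077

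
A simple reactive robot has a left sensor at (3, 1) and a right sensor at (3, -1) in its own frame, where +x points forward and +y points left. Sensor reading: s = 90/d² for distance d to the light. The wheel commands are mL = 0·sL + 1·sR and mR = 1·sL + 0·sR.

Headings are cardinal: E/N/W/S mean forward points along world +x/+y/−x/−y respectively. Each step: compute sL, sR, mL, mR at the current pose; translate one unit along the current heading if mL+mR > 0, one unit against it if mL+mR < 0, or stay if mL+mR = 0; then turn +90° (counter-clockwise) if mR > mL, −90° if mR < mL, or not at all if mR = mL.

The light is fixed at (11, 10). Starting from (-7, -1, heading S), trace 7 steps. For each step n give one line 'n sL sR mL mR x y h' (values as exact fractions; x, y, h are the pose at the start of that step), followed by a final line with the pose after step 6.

n=0: pose=(-7,-1,S); sL=18/97, sR=90/557; mL=90/557, mR=18/97; mL+mR=18756/54029 → advance +1; mR−mL=1296/54029 → turn +1·90°
n=1: pose=(-7,-2,E); sL=45/173, sR=45/197; mL=45/197, mR=45/173; mL+mR=16650/34081 → advance +1; mR−mL=1080/34081 → turn +1·90°
n=2: pose=(-6,-2,N); sL=2/9, sR=90/337; mL=90/337, mR=2/9; mL+mR=1484/3033 → advance +1; mR−mL=-136/3033 → turn -1·90°
n=3: pose=(-6,-1,E); sL=45/148, sR=9/34; mL=9/34, mR=45/148; mL+mR=1431/2516 → advance +1; mR−mL=99/2516 → turn +1·90°
n=4: pose=(-5,-1,N); sL=90/353, sR=90/289; mL=90/289, mR=90/353; mL+mR=57780/102017 → advance +1; mR−mL=-5760/102017 → turn -1·90°
n=5: pose=(-5,0,E); sL=9/25, sR=9/29; mL=9/29, mR=9/25; mL+mR=486/725 → advance +1; mR−mL=36/725 → turn +1·90°
n=6: pose=(-4,0,N); sL=18/61, sR=18/49; mL=18/49, mR=18/61; mL+mR=1980/2989 → advance +1; mR−mL=-216/2989 → turn -1·90°

0 18/97 90/557 90/557 18/97 -7 -1 S
1 45/173 45/197 45/197 45/173 -7 -2 E
2 2/9 90/337 90/337 2/9 -6 -2 N
3 45/148 9/34 9/34 45/148 -6 -1 E
4 90/353 90/289 90/289 90/353 -5 -1 N
5 9/25 9/29 9/29 9/25 -5 0 E
6 18/61 18/49 18/49 18/61 -4 0 N
final -4 1 E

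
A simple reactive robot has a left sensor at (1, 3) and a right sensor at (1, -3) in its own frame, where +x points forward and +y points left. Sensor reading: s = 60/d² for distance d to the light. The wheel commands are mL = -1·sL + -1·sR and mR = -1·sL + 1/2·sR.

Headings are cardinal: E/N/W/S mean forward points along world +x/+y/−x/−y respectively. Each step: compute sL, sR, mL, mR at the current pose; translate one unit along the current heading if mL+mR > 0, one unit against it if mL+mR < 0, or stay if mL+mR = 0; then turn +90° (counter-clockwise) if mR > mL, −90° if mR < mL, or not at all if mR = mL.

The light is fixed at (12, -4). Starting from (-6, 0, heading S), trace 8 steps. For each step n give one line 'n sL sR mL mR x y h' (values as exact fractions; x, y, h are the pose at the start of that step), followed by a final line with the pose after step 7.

n=0: pose=(-6,0,S); sL=10/39, sR=2/15; mL=-76/195, mR=-37/195; mL+mR=-113/195 → advance -1; mR−mL=1/5 → turn +1·90°
n=1: pose=(-6,1,E); sL=60/353, sR=60/293; mL=-38760/103429, mR=-6990/103429; mL+mR=-45750/103429 → advance -1; mR−mL=90/293 → turn +1·90°
n=2: pose=(-7,1,N); sL=3/26, sR=15/73; mL=-609/1898, mR=-12/949; mL+mR=-633/1898 → advance -1; mR−mL=45/146 → turn +1·90°
n=3: pose=(-7,0,W); sL=60/401, sR=60/449; mL=-51000/180049, mR=-14910/180049; mL+mR=-65910/180049 → advance -1; mR−mL=90/449 → turn +1·90°
n=4: pose=(-6,0,S); sL=10/39, sR=2/15; mL=-76/195, mR=-37/195; mL+mR=-113/195 → advance -1; mR−mL=1/5 → turn +1·90°
n=5: pose=(-6,1,E); sL=60/353, sR=60/293; mL=-38760/103429, mR=-6990/103429; mL+mR=-45750/103429 → advance -1; mR−mL=90/293 → turn +1·90°
n=6: pose=(-7,1,N); sL=3/26, sR=15/73; mL=-609/1898, mR=-12/949; mL+mR=-633/1898 → advance -1; mR−mL=45/146 → turn +1·90°
n=7: pose=(-7,0,W); sL=60/401, sR=60/449; mL=-51000/180049, mR=-14910/180049; mL+mR=-65910/180049 → advance -1; mR−mL=90/449 → turn +1·90°

0 10/39 2/15 -76/195 -37/195 -6 0 S
1 60/353 60/293 -38760/103429 -6990/103429 -6 1 E
2 3/26 15/73 -609/1898 -12/949 -7 1 N
3 60/401 60/449 -51000/180049 -14910/180049 -7 0 W
4 10/39 2/15 -76/195 -37/195 -6 0 S
5 60/353 60/293 -38760/103429 -6990/103429 -6 1 E
6 3/26 15/73 -609/1898 -12/949 -7 1 N
7 60/401 60/449 -51000/180049 -14910/180049 -7 0 W
final -6 0 S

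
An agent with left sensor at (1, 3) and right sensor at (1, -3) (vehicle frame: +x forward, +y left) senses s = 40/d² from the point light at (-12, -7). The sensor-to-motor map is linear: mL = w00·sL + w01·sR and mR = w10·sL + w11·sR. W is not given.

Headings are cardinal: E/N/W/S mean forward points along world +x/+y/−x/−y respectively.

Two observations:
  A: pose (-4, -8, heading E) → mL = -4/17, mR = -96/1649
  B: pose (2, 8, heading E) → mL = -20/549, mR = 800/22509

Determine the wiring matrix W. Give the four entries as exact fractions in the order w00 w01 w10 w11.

-1/2 0 -1 1

obs A: pose=(-4,-8,E) → sL=8/17, sR=40/97, mL=-4/17, mR=-96/1649
obs B: pose=(2,8,E) → sL=40/549, sR=40/369, mL=-20/549, mR=800/22509
sensor matrix S = [[8/17, 40/97], [40/549, 40/369]]; det S = 778240/37117341
solve [mL_A; mL_B] = S·[w00; w01] and [mR_A; mR_B] = S·[w10; w11]:
  w00 = -1/2, w01 = 0, w10 = -1, w11 = 1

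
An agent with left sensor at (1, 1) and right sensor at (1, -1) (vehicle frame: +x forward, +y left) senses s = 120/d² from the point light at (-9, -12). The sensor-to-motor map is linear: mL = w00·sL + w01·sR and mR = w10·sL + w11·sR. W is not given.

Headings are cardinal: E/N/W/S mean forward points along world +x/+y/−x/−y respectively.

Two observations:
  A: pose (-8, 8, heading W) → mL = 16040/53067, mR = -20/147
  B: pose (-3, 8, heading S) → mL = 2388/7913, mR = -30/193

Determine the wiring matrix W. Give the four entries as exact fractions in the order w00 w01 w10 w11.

1/2 1/2 0 -1/2

obs A: pose=(-8,8,W) → sL=120/361, sR=40/147, mL=16040/53067, mR=-20/147
obs B: pose=(-3,8,S) → sL=12/41, sR=60/193, mL=2388/7913, mR=-30/193
sensor matrix S = [[120/361, 40/147], [12/41, 60/193]]; det S = 3317120/139973057
solve [mL_A; mL_B] = S·[w00; w01] and [mR_A; mR_B] = S·[w10; w11]:
  w00 = 1/2, w01 = 1/2, w10 = 0, w11 = -1/2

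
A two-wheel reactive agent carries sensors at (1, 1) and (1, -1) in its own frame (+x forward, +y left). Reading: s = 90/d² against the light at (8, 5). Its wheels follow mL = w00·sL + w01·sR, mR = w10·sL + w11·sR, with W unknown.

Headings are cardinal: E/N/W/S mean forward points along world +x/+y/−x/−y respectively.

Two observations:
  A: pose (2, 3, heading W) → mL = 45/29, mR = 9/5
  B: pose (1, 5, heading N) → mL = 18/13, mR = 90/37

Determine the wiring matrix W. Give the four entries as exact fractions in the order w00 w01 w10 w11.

obs A: pose=(2,3,W) → sL=45/29, sR=9/5, mL=45/29, mR=9/5
obs B: pose=(1,5,N) → sL=18/13, sR=90/37, mL=18/13, mR=90/37
sensor matrix S = [[45/29, 9/5], [18/13, 90/37]]; det S = 89424/69745
solve [mL_A; mL_B] = S·[w00; w01] and [mR_A; mR_B] = S·[w10; w11]:
  w00 = 1, w01 = 0, w10 = 0, w11 = 1

1 0 0 1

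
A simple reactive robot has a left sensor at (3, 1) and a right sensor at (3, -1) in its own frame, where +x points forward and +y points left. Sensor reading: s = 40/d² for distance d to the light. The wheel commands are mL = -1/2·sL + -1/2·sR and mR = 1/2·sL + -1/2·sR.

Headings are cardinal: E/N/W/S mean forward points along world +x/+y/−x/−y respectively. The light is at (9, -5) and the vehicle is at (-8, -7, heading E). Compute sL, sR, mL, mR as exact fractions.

left sensor world pos  = (-5, -6); dL² = 197
right sensor world pos = (-5, -8); dR² = 205
sL = 40/197 = 40/197
sR = 40/205 = 8/41
mL = -1/2·sL + -1/2·sR = -1608/8077
mR = 1/2·sL + -1/2·sR = 32/8077

40/197 8/41 -1608/8077 32/8077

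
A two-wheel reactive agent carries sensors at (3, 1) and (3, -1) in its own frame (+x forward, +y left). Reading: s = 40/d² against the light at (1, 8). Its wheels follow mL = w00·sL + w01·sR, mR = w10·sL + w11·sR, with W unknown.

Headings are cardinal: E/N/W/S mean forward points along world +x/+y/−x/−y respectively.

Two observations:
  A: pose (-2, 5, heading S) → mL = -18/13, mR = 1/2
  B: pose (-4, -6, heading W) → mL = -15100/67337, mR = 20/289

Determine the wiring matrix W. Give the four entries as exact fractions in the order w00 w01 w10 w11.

-1 -1/2 1/2 0

obs A: pose=(-2,5,S) → sL=1, sR=10/13, mL=-18/13, mR=1/2
obs B: pose=(-4,-6,W) → sL=40/289, sR=40/233, mL=-15100/67337, mR=20/289
sensor matrix S = [[1, 10/13], [40/289, 40/233]]; det S = 57080/875381
solve [mL_A; mL_B] = S·[w00; w01] and [mR_A; mR_B] = S·[w10; w11]:
  w00 = -1, w01 = -1/2, w10 = 1/2, w11 = 0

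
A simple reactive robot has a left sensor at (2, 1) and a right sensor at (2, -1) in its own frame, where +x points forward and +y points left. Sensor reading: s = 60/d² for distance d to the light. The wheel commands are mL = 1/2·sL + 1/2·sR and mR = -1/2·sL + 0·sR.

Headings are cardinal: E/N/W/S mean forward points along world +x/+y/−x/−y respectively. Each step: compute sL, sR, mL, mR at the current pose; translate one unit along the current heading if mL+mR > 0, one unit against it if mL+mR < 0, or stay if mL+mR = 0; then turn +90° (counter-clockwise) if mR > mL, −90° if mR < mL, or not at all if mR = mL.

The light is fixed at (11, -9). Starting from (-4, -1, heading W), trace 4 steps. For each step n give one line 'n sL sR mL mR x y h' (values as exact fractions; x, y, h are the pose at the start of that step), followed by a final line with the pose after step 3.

0 30/169 6/37 1062/6253 -15/169 -4 -1 W
1 60/389 12/65 4284/25285 -30/389 -5 -1 N
2 15/74 3/13 417/1924 -15/148 -5 0 E
3 12/49 12/61 660/2989 -6/49 -4 0 S
final -4 -1 W

n=0: pose=(-4,-1,W); sL=30/169, sR=6/37; mL=1062/6253, mR=-15/169; mL+mR=3/37 → advance +1; mR−mL=-1617/6253 → turn -1·90°
n=1: pose=(-5,-1,N); sL=60/389, sR=12/65; mL=4284/25285, mR=-30/389; mL+mR=6/65 → advance +1; mR−mL=-6234/25285 → turn -1·90°
n=2: pose=(-5,0,E); sL=15/74, sR=3/13; mL=417/1924, mR=-15/148; mL+mR=3/26 → advance +1; mR−mL=-153/481 → turn -1·90°
n=3: pose=(-4,0,S); sL=12/49, sR=12/61; mL=660/2989, mR=-6/49; mL+mR=6/61 → advance +1; mR−mL=-1026/2989 → turn -1·90°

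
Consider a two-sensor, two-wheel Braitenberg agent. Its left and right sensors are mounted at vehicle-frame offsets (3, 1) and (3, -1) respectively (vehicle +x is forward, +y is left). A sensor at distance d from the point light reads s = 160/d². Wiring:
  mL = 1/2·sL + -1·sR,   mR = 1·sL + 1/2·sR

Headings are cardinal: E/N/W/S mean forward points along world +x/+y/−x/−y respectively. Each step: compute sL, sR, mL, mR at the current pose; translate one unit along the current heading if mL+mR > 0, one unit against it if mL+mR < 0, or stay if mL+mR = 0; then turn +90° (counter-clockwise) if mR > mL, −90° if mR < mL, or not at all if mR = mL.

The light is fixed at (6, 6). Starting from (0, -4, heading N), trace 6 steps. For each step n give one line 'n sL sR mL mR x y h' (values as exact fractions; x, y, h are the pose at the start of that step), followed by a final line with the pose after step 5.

0 80/49 80/37 -2440/1813 4920/1813 0 -4 N
1 160/181 32/29 -3472/5249 7536/5249 0 -3 W
2 8/9 10/13 -38/117 149/117 -1 -3 S
3 160/97 160/137 -4560/13289 29680/13289 -1 -4 E
4 80/49 80/37 -2440/1813 4920/1813 0 -4 N
5 160/181 32/29 -3472/5249 7536/5249 0 -3 W
final -1 -3 S

n=0: pose=(0,-4,N); sL=80/49, sR=80/37; mL=-2440/1813, mR=4920/1813; mL+mR=2480/1813 → advance +1; mR−mL=7360/1813 → turn +1·90°
n=1: pose=(0,-3,W); sL=160/181, sR=32/29; mL=-3472/5249, mR=7536/5249; mL+mR=4064/5249 → advance +1; mR−mL=11008/5249 → turn +1·90°
n=2: pose=(-1,-3,S); sL=8/9, sR=10/13; mL=-38/117, mR=149/117; mL+mR=37/39 → advance +1; mR−mL=187/117 → turn +1·90°
n=3: pose=(-1,-4,E); sL=160/97, sR=160/137; mL=-4560/13289, mR=29680/13289; mL+mR=25120/13289 → advance +1; mR−mL=34240/13289 → turn +1·90°
n=4: pose=(0,-4,N); sL=80/49, sR=80/37; mL=-2440/1813, mR=4920/1813; mL+mR=2480/1813 → advance +1; mR−mL=7360/1813 → turn +1·90°
n=5: pose=(0,-3,W); sL=160/181, sR=32/29; mL=-3472/5249, mR=7536/5249; mL+mR=4064/5249 → advance +1; mR−mL=11008/5249 → turn +1·90°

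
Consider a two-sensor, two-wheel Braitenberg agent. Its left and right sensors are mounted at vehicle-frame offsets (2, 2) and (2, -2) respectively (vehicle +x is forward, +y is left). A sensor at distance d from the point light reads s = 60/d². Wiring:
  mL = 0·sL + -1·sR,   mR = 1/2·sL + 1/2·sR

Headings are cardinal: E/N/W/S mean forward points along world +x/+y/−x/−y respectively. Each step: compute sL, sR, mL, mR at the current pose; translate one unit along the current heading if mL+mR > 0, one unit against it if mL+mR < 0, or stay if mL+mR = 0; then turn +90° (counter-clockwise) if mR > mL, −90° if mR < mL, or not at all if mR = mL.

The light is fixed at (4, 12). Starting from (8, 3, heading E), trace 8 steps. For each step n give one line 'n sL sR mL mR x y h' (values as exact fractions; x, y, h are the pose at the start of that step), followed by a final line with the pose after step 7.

0 12/17 60/157 -60/157 1452/2669 8 3 E
1 30/29 30/49 -30/49 1170/1421 9 3 N
2 60/109 4/3 -4/3 308/327 9 4 W
3 15/41 15/29 -15/29 525/1189 10 4 S
4 60/89 12/29 -12/29 1404/2581 10 5 E
5 6/5 30/53 -30/53 234/265 11 5 N
6 60/89 60/41 -60/41 3900/3649 11 6 W
7 15/41 3/5 -3/5 99/205 12 6 S
final 12 7 E

n=0: pose=(8,3,E); sL=12/17, sR=60/157; mL=-60/157, mR=1452/2669; mL+mR=432/2669 → advance +1; mR−mL=2472/2669 → turn +1·90°
n=1: pose=(9,3,N); sL=30/29, sR=30/49; mL=-30/49, mR=1170/1421; mL+mR=300/1421 → advance +1; mR−mL=2040/1421 → turn +1·90°
n=2: pose=(9,4,W); sL=60/109, sR=4/3; mL=-4/3, mR=308/327; mL+mR=-128/327 → advance -1; mR−mL=248/109 → turn +1·90°
n=3: pose=(10,4,S); sL=15/41, sR=15/29; mL=-15/29, mR=525/1189; mL+mR=-90/1189 → advance -1; mR−mL=1140/1189 → turn +1·90°
n=4: pose=(10,5,E); sL=60/89, sR=12/29; mL=-12/29, mR=1404/2581; mL+mR=336/2581 → advance +1; mR−mL=2472/2581 → turn +1·90°
n=5: pose=(11,5,N); sL=6/5, sR=30/53; mL=-30/53, mR=234/265; mL+mR=84/265 → advance +1; mR−mL=384/265 → turn +1·90°
n=6: pose=(11,6,W); sL=60/89, sR=60/41; mL=-60/41, mR=3900/3649; mL+mR=-1440/3649 → advance -1; mR−mL=9240/3649 → turn +1·90°
n=7: pose=(12,6,S); sL=15/41, sR=3/5; mL=-3/5, mR=99/205; mL+mR=-24/205 → advance -1; mR−mL=222/205 → turn +1·90°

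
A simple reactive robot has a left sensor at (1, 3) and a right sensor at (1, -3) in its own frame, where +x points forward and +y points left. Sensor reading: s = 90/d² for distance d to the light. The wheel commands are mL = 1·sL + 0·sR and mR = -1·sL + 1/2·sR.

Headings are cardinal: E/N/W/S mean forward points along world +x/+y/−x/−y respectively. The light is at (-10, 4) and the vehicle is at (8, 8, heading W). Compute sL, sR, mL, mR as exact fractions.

9/29 45/169 9/29 -1737/9802

left sensor world pos  = (7, 5); dL² = 290
right sensor world pos = (7, 11); dR² = 338
sL = 90/290 = 9/29
sR = 90/338 = 45/169
mL = 1·sL + 0·sR = 9/29
mR = -1·sL + 1/2·sR = -1737/9802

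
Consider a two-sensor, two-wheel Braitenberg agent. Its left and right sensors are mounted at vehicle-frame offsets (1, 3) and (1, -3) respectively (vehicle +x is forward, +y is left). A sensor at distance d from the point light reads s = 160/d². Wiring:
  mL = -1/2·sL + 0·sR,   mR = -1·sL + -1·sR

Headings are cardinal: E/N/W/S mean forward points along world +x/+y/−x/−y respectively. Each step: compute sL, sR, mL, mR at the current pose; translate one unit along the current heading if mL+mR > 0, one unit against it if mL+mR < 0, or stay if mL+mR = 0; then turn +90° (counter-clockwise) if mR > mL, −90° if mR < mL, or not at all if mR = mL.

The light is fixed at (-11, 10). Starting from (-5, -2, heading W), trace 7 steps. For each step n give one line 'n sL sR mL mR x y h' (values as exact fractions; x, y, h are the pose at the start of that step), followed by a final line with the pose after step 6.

n=0: pose=(-5,-2,W); sL=16/25, sR=80/53; mL=-8/25, mR=-2848/1325; mL+mR=-3272/1325 → advance -1; mR−mL=-2424/1325 → turn -1·90°
n=1: pose=(-4,-2,N); sL=160/137, sR=160/221; mL=-80/137, mR=-57280/30277; mL+mR=-74960/30277 → advance -1; mR−mL=-39600/30277 → turn -1·90°
n=2: pose=(-4,-3,E); sL=40/41, sR=1/2; mL=-20/41, mR=-121/82; mL+mR=-161/82 → advance -1; mR−mL=-81/82 → turn -1·90°
n=3: pose=(-5,-3,S); sL=160/277, sR=32/41; mL=-80/277, mR=-15424/11357; mL+mR=-18704/11357 → advance -1; mR−mL=-12144/11357 → turn -1·90°
n=4: pose=(-5,-2,W); sL=16/25, sR=80/53; mL=-8/25, mR=-2848/1325; mL+mR=-3272/1325 → advance -1; mR−mL=-2424/1325 → turn -1·90°
n=5: pose=(-4,-2,N); sL=160/137, sR=160/221; mL=-80/137, mR=-57280/30277; mL+mR=-74960/30277 → advance -1; mR−mL=-39600/30277 → turn -1·90°
n=6: pose=(-4,-3,E); sL=40/41, sR=1/2; mL=-20/41, mR=-121/82; mL+mR=-161/82 → advance -1; mR−mL=-81/82 → turn -1·90°

0 16/25 80/53 -8/25 -2848/1325 -5 -2 W
1 160/137 160/221 -80/137 -57280/30277 -4 -2 N
2 40/41 1/2 -20/41 -121/82 -4 -3 E
3 160/277 32/41 -80/277 -15424/11357 -5 -3 S
4 16/25 80/53 -8/25 -2848/1325 -5 -2 W
5 160/137 160/221 -80/137 -57280/30277 -4 -2 N
6 40/41 1/2 -20/41 -121/82 -4 -3 E
final -5 -3 S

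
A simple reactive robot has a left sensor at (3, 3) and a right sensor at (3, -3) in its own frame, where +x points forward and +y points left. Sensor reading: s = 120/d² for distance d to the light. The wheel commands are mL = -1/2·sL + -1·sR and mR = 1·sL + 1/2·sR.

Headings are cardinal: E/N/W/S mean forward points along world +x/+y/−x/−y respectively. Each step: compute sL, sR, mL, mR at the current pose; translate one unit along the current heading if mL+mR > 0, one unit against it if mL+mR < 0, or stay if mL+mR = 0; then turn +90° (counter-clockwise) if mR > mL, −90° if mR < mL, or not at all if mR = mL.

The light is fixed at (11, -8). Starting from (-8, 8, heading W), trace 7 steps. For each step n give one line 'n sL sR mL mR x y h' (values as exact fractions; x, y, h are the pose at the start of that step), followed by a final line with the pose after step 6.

n=0: pose=(-8,8,W); sL=120/653, sR=24/169; mL=-25812/110357, mR=28116/110357; mL+mR=2304/110357 → advance +1; mR−mL=53928/110357 → turn +1·90°
n=1: pose=(-9,8,S); sL=60/229, sR=60/349; mL=-24210/79921, mR=27810/79921; mL+mR=3600/79921 → advance +1; mR−mL=52020/79921 → turn +1·90°
n=2: pose=(-9,7,E); sL=120/613, sR=120/433; mL=-99540/265429, mR=88740/265429; mL+mR=-10800/265429 → advance -1; mR−mL=188280/265429 → turn +1·90°
n=3: pose=(-10,7,N); sL=2/15, sR=5/27; mL=-34/135, mR=61/270; mL+mR=-7/270 → advance -1; mR−mL=43/90 → turn +1·90°
n=4: pose=(-10,6,W); sL=120/697, sR=24/173; mL=-27108/120581, mR=29124/120581; mL+mR=2016/120581 → advance +1; mR−mL=56232/120581 → turn +1·90°
n=5: pose=(-11,6,S); sL=60/241, sR=60/373; mL=-25650/89893, mR=29610/89893; mL+mR=3960/89893 → advance +1; mR−mL=55260/89893 → turn +1·90°
n=6: pose=(-11,5,E); sL=120/617, sR=120/461; mL=-101700/284437, mR=92340/284437; mL+mR=-9360/284437 → advance -1; mR−mL=194040/284437 → turn +1·90°

0 120/653 24/169 -25812/110357 28116/110357 -8 8 W
1 60/229 60/349 -24210/79921 27810/79921 -9 8 S
2 120/613 120/433 -99540/265429 88740/265429 -9 7 E
3 2/15 5/27 -34/135 61/270 -10 7 N
4 120/697 24/173 -27108/120581 29124/120581 -10 6 W
5 60/241 60/373 -25650/89893 29610/89893 -11 6 S
6 120/617 120/461 -101700/284437 92340/284437 -11 5 E
final -12 5 N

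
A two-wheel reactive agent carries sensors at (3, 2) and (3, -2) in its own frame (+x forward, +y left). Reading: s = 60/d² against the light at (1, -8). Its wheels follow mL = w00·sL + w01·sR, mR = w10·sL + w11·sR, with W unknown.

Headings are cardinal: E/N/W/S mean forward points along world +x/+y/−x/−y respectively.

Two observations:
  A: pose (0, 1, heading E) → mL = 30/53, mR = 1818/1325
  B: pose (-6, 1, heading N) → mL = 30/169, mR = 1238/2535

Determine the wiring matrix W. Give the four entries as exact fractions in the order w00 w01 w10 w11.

obs A: pose=(0,1,E) → sL=12/25, sR=60/53, mL=30/53, mR=1818/1325
obs B: pose=(-6,1,N) → sL=4/15, sR=60/169, mL=30/169, mR=1238/2535
sensor matrix S = [[12/25, 60/53], [4/15, 60/169]]; det S = -5888/44785
solve [mL_A; mL_B] = S·[w00; w01] and [mR_A; mR_B] = S·[w10; w11]:
  w00 = 0, w01 = 1/2, w10 = 1/2, w11 = 1

0 1/2 1/2 1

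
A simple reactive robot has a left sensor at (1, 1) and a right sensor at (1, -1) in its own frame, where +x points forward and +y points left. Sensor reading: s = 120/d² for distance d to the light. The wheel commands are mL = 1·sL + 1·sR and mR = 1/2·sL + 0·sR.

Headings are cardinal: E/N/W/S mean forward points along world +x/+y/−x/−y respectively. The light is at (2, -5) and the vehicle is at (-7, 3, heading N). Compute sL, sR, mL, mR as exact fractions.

120/181 24/29 7824/5249 60/181

left sensor world pos  = (-8, 4); dL² = 181
right sensor world pos = (-6, 4); dR² = 145
sL = 120/181 = 120/181
sR = 120/145 = 24/29
mL = 1·sL + 1·sR = 7824/5249
mR = 1/2·sL + 0·sR = 60/181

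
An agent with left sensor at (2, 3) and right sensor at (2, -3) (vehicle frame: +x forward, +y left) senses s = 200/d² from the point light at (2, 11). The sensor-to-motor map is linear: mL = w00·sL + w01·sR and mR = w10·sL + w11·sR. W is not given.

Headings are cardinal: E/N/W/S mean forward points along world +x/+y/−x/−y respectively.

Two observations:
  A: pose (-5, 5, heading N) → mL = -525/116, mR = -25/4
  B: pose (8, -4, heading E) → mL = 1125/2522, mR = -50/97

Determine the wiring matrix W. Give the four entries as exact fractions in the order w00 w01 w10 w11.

1 -1 0 -1

obs A: pose=(-5,5,N) → sL=50/29, sR=25/4, mL=-525/116, mR=-25/4
obs B: pose=(8,-4,E) → sL=25/26, sR=50/97, mL=1125/2522, mR=-50/97
sensor matrix S = [[50/29, 25/4], [25/26, 50/97]]; det S = -1498125/292552
solve [mL_A; mL_B] = S·[w00; w01] and [mR_A; mR_B] = S·[w10; w11]:
  w00 = 1, w01 = -1, w10 = 0, w11 = -1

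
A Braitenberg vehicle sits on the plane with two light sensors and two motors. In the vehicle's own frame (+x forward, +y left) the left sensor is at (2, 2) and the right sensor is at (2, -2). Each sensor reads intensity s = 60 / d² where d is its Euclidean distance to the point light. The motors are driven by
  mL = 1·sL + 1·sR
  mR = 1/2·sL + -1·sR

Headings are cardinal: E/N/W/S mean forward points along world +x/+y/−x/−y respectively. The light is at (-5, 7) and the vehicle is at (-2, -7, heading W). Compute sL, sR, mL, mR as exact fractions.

left sensor world pos  = (-4, -9); dL² = 257
right sensor world pos = (-4, -5); dR² = 145
sL = 60/257 = 60/257
sR = 60/145 = 12/29
mL = 1·sL + 1·sR = 4824/7453
mR = 1/2·sL + -1·sR = -2214/7453

60/257 12/29 4824/7453 -2214/7453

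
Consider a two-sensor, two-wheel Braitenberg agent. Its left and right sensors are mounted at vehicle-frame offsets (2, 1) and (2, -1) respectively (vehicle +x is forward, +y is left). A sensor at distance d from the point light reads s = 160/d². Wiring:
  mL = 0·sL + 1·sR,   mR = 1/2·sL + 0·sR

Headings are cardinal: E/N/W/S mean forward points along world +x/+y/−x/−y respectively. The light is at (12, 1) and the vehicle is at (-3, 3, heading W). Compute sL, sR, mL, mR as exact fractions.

16/29 80/149 80/149 8/29

left sensor world pos  = (-5, 2); dL² = 290
right sensor world pos = (-5, 4); dR² = 298
sL = 160/290 = 16/29
sR = 160/298 = 80/149
mL = 0·sL + 1·sR = 80/149
mR = 1/2·sL + 0·sR = 8/29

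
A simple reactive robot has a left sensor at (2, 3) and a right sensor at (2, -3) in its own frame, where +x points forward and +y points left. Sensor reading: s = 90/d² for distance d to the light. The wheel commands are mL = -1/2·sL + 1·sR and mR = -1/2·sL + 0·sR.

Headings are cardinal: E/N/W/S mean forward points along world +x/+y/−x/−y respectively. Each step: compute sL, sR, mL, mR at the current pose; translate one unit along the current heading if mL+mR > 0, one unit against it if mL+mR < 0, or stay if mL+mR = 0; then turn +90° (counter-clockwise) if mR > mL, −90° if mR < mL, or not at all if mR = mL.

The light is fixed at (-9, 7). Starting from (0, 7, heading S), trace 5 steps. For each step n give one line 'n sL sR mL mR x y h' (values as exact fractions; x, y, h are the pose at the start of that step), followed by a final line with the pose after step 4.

n=0: pose=(0,7,S); sL=45/74, sR=9/4; mL=72/37, mR=-45/148; mL+mR=243/148 → advance +1; mR−mL=-9/4 → turn -1·90°
n=1: pose=(0,6,W); sL=18/13, sR=90/53; mL=693/689, mR=-9/13; mL+mR=216/689 → advance +1; mR−mL=-90/53 → turn -1·90°
n=2: pose=(-1,6,N); sL=45/13, sR=45/61; mL=-1575/1586, mR=-45/26; mL+mR=-2160/793 → advance -1; mR−mL=-45/61 → turn -1·90°
n=3: pose=(-1,5,E); sL=90/101, sR=18/25; mL=693/2525, mR=-45/101; mL+mR=-432/2525 → advance -1; mR−mL=-18/25 → turn -1·90°
n=4: pose=(-2,5,S); sL=45/58, sR=45/16; mL=1125/464, mR=-45/116; mL+mR=945/464 → advance +1; mR−mL=-45/16 → turn -1·90°

0 45/74 9/4 72/37 -45/148 0 7 S
1 18/13 90/53 693/689 -9/13 0 6 W
2 45/13 45/61 -1575/1586 -45/26 -1 6 N
3 90/101 18/25 693/2525 -45/101 -1 5 E
4 45/58 45/16 1125/464 -45/116 -2 5 S
final -2 4 W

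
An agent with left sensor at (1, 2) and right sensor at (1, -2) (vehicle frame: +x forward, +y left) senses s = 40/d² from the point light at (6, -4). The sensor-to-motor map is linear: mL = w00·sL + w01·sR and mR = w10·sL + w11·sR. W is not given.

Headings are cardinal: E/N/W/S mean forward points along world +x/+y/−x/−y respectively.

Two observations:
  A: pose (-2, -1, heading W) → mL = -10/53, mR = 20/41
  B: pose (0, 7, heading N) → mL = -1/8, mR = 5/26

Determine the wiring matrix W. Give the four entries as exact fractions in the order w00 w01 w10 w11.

0 -1/2 1 0

obs A: pose=(-2,-1,W) → sL=20/41, sR=20/53, mL=-10/53, mR=20/41
obs B: pose=(0,7,N) → sL=5/26, sR=1/4, mL=-1/8, mR=5/26
sensor matrix S = [[20/41, 20/53], [5/26, 1/4]]; det S = 1395/28249
solve [mL_A; mL_B] = S·[w00; w01] and [mR_A; mR_B] = S·[w10; w11]:
  w00 = 0, w01 = -1/2, w10 = 1, w11 = 0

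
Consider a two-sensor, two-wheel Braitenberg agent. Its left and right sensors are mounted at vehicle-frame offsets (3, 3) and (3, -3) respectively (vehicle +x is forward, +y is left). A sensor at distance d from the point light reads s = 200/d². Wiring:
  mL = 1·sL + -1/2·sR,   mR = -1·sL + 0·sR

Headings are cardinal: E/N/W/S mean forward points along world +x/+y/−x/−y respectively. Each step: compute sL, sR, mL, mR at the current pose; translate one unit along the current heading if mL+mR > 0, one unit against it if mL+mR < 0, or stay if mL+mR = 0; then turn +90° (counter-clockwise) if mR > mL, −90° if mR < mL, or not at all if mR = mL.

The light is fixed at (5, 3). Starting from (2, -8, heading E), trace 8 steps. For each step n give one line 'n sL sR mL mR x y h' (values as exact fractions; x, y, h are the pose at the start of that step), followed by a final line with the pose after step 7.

0 25/8 50/49 1025/392 -25/8 2 -8 E
1 200/197 40/49 5860/9653 -200/197 1 -8 S
2 100/109 100/49 -550/5341 -100/109 1 -7 W
3 40/17 200/49 260/833 -40/17 2 -7 N
4 25/8 50/49 1025/392 -25/8 2 -8 E
5 200/197 40/49 5860/9653 -200/197 1 -8 S
6 100/109 100/49 -550/5341 -100/109 1 -7 W
7 40/17 200/49 260/833 -40/17 2 -7 N
final 2 -8 E

n=0: pose=(2,-8,E); sL=25/8, sR=50/49; mL=1025/392, mR=-25/8; mL+mR=-25/49 → advance -1; mR−mL=-1125/196 → turn -1·90°
n=1: pose=(1,-8,S); sL=200/197, sR=40/49; mL=5860/9653, mR=-200/197; mL+mR=-20/49 → advance -1; mR−mL=-15660/9653 → turn -1·90°
n=2: pose=(1,-7,W); sL=100/109, sR=100/49; mL=-550/5341, mR=-100/109; mL+mR=-50/49 → advance -1; mR−mL=-4350/5341 → turn -1·90°
n=3: pose=(2,-7,N); sL=40/17, sR=200/49; mL=260/833, mR=-40/17; mL+mR=-100/49 → advance -1; mR−mL=-2220/833 → turn -1·90°
n=4: pose=(2,-8,E); sL=25/8, sR=50/49; mL=1025/392, mR=-25/8; mL+mR=-25/49 → advance -1; mR−mL=-1125/196 → turn -1·90°
n=5: pose=(1,-8,S); sL=200/197, sR=40/49; mL=5860/9653, mR=-200/197; mL+mR=-20/49 → advance -1; mR−mL=-15660/9653 → turn -1·90°
n=6: pose=(1,-7,W); sL=100/109, sR=100/49; mL=-550/5341, mR=-100/109; mL+mR=-50/49 → advance -1; mR−mL=-4350/5341 → turn -1·90°
n=7: pose=(2,-7,N); sL=40/17, sR=200/49; mL=260/833, mR=-40/17; mL+mR=-100/49 → advance -1; mR−mL=-2220/833 → turn -1·90°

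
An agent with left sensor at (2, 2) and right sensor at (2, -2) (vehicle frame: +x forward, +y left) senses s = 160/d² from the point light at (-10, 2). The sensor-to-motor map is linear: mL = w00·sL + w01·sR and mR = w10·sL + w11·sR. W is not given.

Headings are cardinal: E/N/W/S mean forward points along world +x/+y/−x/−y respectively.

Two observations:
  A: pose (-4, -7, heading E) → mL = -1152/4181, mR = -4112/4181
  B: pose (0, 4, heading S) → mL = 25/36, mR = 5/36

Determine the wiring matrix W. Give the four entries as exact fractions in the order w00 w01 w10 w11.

obs A: pose=(-4,-7,E) → sL=160/113, sR=32/37, mL=-1152/4181, mR=-4112/4181
obs B: pose=(0,4,S) → sL=10/9, sR=5/2, mL=25/36, mR=5/36
sensor matrix S = [[160/113, 32/37], [10/9, 5/2]]; det S = 97040/37629
solve [mL_A; mL_B] = S·[w00; w01] and [mR_A; mR_B] = S·[w10; w11]:
  w00 = -1/2, w01 = 1/2, w10 = -1, w11 = 1/2

-1/2 1/2 -1 1/2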